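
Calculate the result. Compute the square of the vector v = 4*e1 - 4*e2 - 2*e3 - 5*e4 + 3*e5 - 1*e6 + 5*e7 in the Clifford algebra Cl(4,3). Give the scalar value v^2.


v^2 = sum of c_i^2 * e_i^2
Positive signature terms (e_i^2 = +1): 4^2 + (-4)^2 + (-2)^2 + (-5)^2 = 61
Negative signature terms (e_j^2 = -1): 3^2 + (-1)^2 + 5^2 = 35
v^2 = 61 - 35 = 26


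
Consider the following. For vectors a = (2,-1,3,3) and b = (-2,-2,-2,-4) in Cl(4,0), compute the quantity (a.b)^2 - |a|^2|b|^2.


a . b = 2*(-2) + (-1)*(-2) + 3*(-2) + 3*(-4)
= -4 + 2 + (-6) + (-12) = -20
|a|^2 = 2^2 + (-1)^2 + 3^2 + 3^2 = 23
|b|^2 = (-2)^2 + (-2)^2 + (-2)^2 + (-4)^2 = 28
(a.b)^2 = (-20)^2 = 400
|a|^2 * |b|^2 = 23 * 28 = 644
Result = 400 - 644 = -244


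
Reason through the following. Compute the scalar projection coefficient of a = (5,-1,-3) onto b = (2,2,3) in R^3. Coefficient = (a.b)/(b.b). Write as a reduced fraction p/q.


Projection coefficient = (a . b) / (b . b)
a . b = 5*2 + (-1)*2 + (-3)*3
= 10 + (-2) + (-9) = -1
b . b = 2^2 + 2^2 + 3^2
= 4 + 4 + 9 = 17
Coefficient = -1/17
In lowest terms: -1/17


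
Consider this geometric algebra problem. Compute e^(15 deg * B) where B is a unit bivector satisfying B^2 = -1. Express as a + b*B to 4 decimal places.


For a unit bivector B with B^2 = -1, the exponential series gives
e^(theta*B) = cos(theta) + sin(theta)*B (the GA analogue of Euler's formula).
theta = 15 degrees = 0.261799 rad
cos(15 deg) = 0.9659
sin(15 deg) = 0.2588
exp(theta*B) = 0.9659 + 0.2588*B


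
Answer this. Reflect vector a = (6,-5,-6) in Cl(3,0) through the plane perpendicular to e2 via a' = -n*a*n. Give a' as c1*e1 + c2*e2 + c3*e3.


Reflection formula: a' = -n*a*n, with n = e2 (unit vector, n^2 = 1).
For reflection through hyperplane perp to e2:
The component along e2 flips sign, others stay.
a = (6, -5, -6)
a' = (6, 5, -6)
a' = 6*e1 + 5*e2 - 6*e3


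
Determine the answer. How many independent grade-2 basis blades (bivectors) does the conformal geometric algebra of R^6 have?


The conformal model of R^6 uses Cl(7,1) with m = 6 + 2 = 8 generators.
Number of grade-2 blades = C(m, 2) = C(8, 2)
= 8*7/2 = 28


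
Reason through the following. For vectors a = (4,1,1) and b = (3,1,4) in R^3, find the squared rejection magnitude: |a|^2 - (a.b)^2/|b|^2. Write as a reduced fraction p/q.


|a|^2 = 4^2 + 1^2 + 1^2 = 18
|b|^2 = 3^2 + 1^2 + 4^2 = 26
a . b = 4*3 + 1*1 + 1*4 = 17
(a.b)^2 = 17^2 = 289
|rej|^2 = 18 - 289/26
= (468 - 289)/26
= 179/26
In lowest terms: 179/26


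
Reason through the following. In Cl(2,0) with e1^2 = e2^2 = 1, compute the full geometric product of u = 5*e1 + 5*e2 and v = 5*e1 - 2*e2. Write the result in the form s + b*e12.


Expand: (5*e1 + 5*e2)(5*e1 - 2*e2)
= 5*5*e1e1 + 5*(-2)*e1e2 + 5*5*e2e1 + 5*(-2)*e2e2
Using e1^2 = e2^2 = 1, e2e1 = -e1e2:
Scalar part s = 5*5 + 5*(-2) = 25 + (-10) = 15
Bivector part b = 5*(-2) - 5*5 = -10 - 25 = -35
uv = 15 - 35*e12


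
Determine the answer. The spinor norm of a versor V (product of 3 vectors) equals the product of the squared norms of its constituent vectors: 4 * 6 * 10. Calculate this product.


Spinor norm N(V) = |v1|^2 * |v2|^2 * ... * |v3|^2
= 4 * 6 * 10
Running product: 4, 24, 240
N(V) = 240


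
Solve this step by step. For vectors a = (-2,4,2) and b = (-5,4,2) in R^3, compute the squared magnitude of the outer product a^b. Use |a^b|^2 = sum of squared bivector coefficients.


a wedge b = (a1*b2 - a2*b1)*e12 + (a1*b3 - a3*b1)*e13 + (a2*b3 - a3*b2)*e23
e12 coeff: (-2)*4 - 4*(-5) = -8 - (-20) = 12
e13 coeff: (-2)*2 - 2*(-5) = -4 - (-10) = 6
e23 coeff: 4*2 - 2*4 = 8 - 8 = 0
|a wedge b|^2 = 12^2 + 6^2 + 0^2
= 144 + 36 + 0
= 180


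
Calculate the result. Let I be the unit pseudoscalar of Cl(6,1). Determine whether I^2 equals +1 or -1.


The pseudoscalar I = e1...e_n (product of all n generators) of Cl(p,q) satisfies I^2 = (-1)^(q + n(n-1)/2).
p = 6, q = 1, n = p + q = 7
n(n-1)/2 = 7 * 6 / 2 = 21
Exponent = q + n(n-1)/2 = 1 + 21 = 22
I^2 = (-1)^22 = +1


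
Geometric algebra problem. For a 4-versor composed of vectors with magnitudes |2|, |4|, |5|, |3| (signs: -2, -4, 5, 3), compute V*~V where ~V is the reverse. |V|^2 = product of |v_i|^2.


Each vector v_i has |v_i|^2 = s_i^2
Squared scales: (-2)^2 = 4, (-4)^2 = 16, 5^2 = 25, 3^2 = 9
|V|^2 = 4 * 16 * 25 * 9
= 14400


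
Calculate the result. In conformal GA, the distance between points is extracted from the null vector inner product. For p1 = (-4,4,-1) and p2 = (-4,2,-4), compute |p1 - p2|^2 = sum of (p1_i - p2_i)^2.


p1 - p2 = (0, 2, 3)
|p1 - p2|^2 = 0^2 + 2^2 + 3^2
= 0 + 4 + 9
= 13


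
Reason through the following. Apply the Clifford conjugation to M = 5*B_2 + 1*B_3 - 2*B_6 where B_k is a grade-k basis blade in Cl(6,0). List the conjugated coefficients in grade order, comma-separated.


Clifford conjugate sign for grade k: (-1)^(k(k+1)/2)
Grade 2: (-1)^(2*3/2) = (-1)^3 = -1, coeff 5 -> -5
Grade 3: (-1)^(3*4/2) = (-1)^6 = 1, coeff 1 -> 1
Grade 6: (-1)^(6*7/2) = (-1)^21 = -1, coeff -2 -> 2
Conjugated coefficients: -5, 1, 2


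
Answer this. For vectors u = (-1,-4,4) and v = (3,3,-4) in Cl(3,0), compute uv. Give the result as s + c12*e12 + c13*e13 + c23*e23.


In Cl(3,0): e_i^2 = 1, e_ie_j = -e_je_i for i != j.
Scalar part = u . v = (-1)*3 + (-4)*3 + 4*(-4)
= -3 + (-12) + (-16) = -31
e12 coeff = (-1)*3 - (-4)*3 = -3 - (-12) = 9
e13 coeff = (-1)*(-4) - 4*3 = 4 - 12 = -8
e23 coeff = (-4)*(-4) - 4*3 = 16 - 12 = 4
uv = -31 + 9*e12 - 8*e13 + 4*e23


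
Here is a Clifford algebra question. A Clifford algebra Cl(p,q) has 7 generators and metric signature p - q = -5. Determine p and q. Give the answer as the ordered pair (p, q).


We need p + q = 7 and p - q = -5.
Adding: 2p = 7 + (-5) = 2, so p = 1.
Then q = 7 - 1 = 6.
(p, q) = (1, 6)


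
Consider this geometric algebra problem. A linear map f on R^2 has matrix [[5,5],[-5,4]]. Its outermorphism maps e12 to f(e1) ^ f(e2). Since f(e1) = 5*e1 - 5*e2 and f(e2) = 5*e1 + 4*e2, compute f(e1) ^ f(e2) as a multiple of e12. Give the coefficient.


The outermorphism of a linear map f sends e1^e2 to f(e1)^f(e2).
f(e1) = 5*e1 - 5*e2
f(e2) = 5*e1 + 4*e2
f(e1) ^ f(e2) = (5*e1 - 5*e2) ^ (5*e1 + 4*e2)
= 5*4*e12 + (-5)*5*e21
= (20 - (-25))*e12
= 45*e12
Coefficient = 45


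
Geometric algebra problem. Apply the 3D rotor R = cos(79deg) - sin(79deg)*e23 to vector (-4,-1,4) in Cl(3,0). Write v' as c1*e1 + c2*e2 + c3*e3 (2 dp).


Rotor R = cos(79deg) - sin(79deg)*e23
Rotation angle theta = 2 * 79 = 158 degrees in the e23 plane (e2 -> e3).
The component perpendicular to the plane (e1) is invariant: v'_1 = v1 = -4.00
cos(158deg) = -0.9272, sin(158deg) = 0.3746
v'_2 = v2*cos(theta) - v3*sin(theta) = -1*(-0.9272) - 4*0.3746 = -0.57
v'_3 = v2*sin(theta) + v3*cos(theta) = -1*0.3746 + 4*(-0.9272) = -4.08
v' = -4.00*e1 - 0.57*e2 - 4.08*e3


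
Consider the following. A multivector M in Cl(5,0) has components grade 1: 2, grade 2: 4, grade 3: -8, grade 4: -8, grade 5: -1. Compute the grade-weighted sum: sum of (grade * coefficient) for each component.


Grade-weighted sum = sum of grade_k * coefficient_k
1*2 = 2
2*4 = 8
3*(-8) = -24
4*(-8) = -32
5*(-1) = -5
Total = 2 + 8 + (-24) + (-32) + (-5) = -51


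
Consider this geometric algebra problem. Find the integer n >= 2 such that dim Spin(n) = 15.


dim Spin(n) = dim so(n) = n(n-1)/2.
Solve n(n-1)/2 = 15, i.e. n^2 - n - 30 = 0.
Discriminant = 1 + 8*15 = 121
n = (1 + sqrt(121))/2 = (1 + 11)/2 = 6


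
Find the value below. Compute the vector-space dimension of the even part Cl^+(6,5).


Even subalgebra dimension = 2^(n-1)
n = 6 + 5 = 11
2^(11 - 1) = 2^10 = 1024
Verification: sum of C(11,k) for even k = 1 + 55 + 330 + 462 + 165 + 11 = 1024
Result = 1024


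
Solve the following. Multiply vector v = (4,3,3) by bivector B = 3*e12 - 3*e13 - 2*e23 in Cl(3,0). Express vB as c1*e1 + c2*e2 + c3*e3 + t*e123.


vB has grade-1 (vector) and grade-3 (trivector) parts: vB = (v _| B) + (v ^ B).
Vector part <vB>_1:
  e1: -v2*b12 - v3*b13 = -(3)*(3) - (3)*(-3) = 0
  e2: v1*b12 - v3*b23 = (4)*(3) - (3)*(-2) = 18
  e3: v1*b13 + v2*b23 = (4)*(-3) + (3)*(-2) = -18
Trivector part <vB>_3:
  e123: v1*b23 - v2*b13 + v3*b12 = (4)*(-2) - (3)*(-3) + (3)*(3) = 10
vB = 0*e1 + 18*e2 - 18*e3 + 10*e123


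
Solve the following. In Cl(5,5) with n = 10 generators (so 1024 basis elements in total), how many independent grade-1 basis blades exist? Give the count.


Number of grade-k basis blades in Cl(p,q) with n = p + q is C(n, k).
n = 5 + 5 = 10
C(10, 1) = 10! / (1! * 9!)
= 3628800 / (1 * 362880)
= 10


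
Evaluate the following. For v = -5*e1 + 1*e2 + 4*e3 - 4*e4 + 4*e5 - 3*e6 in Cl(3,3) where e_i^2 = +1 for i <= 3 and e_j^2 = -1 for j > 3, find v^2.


v^2 = sum of c_i^2 * e_i^2
Positive signature terms (e_i^2 = +1): (-5)^2 + 1^2 + 4^2 = 42
Negative signature terms (e_j^2 = -1): (-4)^2 + 4^2 + (-3)^2 = 41
v^2 = 42 - 41 = 1


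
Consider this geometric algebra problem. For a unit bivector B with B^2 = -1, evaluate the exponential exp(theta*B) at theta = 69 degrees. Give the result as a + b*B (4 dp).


For a unit bivector B with B^2 = -1, the exponential series gives
e^(theta*B) = cos(theta) + sin(theta)*B (the GA analogue of Euler's formula).
theta = 69 degrees = 1.204277 rad
cos(69 deg) = 0.3584
sin(69 deg) = 0.9336
exp(theta*B) = 0.3584 + 0.9336*B


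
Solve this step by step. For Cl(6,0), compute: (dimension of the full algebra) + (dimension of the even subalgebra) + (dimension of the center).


n = 6 + 0 = 6
Total dim = 2^6 = 64
Even subalgebra dim = 2^5 = 32
n is even, so center dim = 1
Sum = 64 + 32 + 1 = 97


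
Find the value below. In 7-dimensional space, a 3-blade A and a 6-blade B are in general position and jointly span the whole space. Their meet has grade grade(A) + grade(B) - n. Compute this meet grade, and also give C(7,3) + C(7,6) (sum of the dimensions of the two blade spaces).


Meet grade = grade(A) + grade(B) - n
= 3 + 6 - 7 = 2
C(7,3) = 35
C(7,6) = 7
dim_A + dim_B = 35 + 7 = 42


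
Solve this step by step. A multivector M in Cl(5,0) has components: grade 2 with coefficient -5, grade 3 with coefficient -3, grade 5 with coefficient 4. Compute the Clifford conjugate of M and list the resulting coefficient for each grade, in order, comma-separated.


Clifford conjugate sign for grade k: (-1)^(k(k+1)/2)
Grade 2: (-1)^(2*3/2) = (-1)^3 = -1, coeff -5 -> 5
Grade 3: (-1)^(3*4/2) = (-1)^6 = 1, coeff -3 -> -3
Grade 5: (-1)^(5*6/2) = (-1)^15 = -1, coeff 4 -> -4
Conjugated coefficients: 5, -3, -4


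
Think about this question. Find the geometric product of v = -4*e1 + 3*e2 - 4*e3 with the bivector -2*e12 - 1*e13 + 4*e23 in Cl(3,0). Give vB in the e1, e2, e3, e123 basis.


vB has grade-1 (vector) and grade-3 (trivector) parts: vB = (v _| B) + (v ^ B).
Vector part <vB>_1:
  e1: -v2*b12 - v3*b13 = -(3)*(-2) - (-4)*(-1) = 2
  e2: v1*b12 - v3*b23 = (-4)*(-2) - (-4)*(4) = 24
  e3: v1*b13 + v2*b23 = (-4)*(-1) + (3)*(4) = 16
Trivector part <vB>_3:
  e123: v1*b23 - v2*b13 + v3*b12 = (-4)*(4) - (3)*(-1) + (-4)*(-2) = -5
vB = 2*e1 + 24*e2 + 16*e3 - 5*e123


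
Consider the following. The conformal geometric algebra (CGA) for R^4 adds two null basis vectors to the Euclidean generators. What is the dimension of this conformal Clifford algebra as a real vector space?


The conformal model of R^4 uses Cl(5,1): the 4 Euclidean generators plus two extra orthogonal generators e+ (e+^2 = +1) and e- (e-^2 = -1), from which the null vectors e0, einf are built.
Number of generators m = 4 + 2 = 6.
dim Cl(p,q) = 2^m = 2^6 = 64


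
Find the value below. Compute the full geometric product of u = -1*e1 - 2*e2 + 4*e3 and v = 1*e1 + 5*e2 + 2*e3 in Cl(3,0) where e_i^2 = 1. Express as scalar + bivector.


In Cl(3,0): e_i^2 = 1, e_ie_j = -e_je_i for i != j.
Scalar part = u . v = (-1)*1 + (-2)*5 + 4*2
= -1 + (-10) + 8 = -3
e12 coeff = (-1)*5 - (-2)*1 = -5 - (-2) = -3
e13 coeff = (-1)*2 - 4*1 = -2 - 4 = -6
e23 coeff = (-2)*2 - 4*5 = -4 - 20 = -24
uv = -3 - 3*e12 - 6*e13 - 24*e23


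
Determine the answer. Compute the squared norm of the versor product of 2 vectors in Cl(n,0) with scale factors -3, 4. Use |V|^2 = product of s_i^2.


Each vector v_i has |v_i|^2 = s_i^2
Squared scales: (-3)^2 = 9, 4^2 = 16
|V|^2 = 9 * 16
= 144


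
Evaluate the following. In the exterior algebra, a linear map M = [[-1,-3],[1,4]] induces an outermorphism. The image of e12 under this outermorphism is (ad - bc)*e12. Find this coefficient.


The outermorphism of a linear map f sends e1^e2 to f(e1)^f(e2).
f(e1) = -1*e1 + 1*e2
f(e2) = -3*e1 + 4*e2
f(e1) ^ f(e2) = (-1*e1 + 1*e2) ^ (-3*e1 + 4*e2)
= (-1)*4*e12 + 1*(-3)*e21
= (-4 - (-3))*e12
= -1*e12
Coefficient = -1


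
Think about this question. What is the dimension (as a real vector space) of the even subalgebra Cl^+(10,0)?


Even subalgebra dimension = 2^(n-1)
n = 10 + 0 = 10
2^(10 - 1) = 2^9 = 512
Verification: sum of C(10,k) for even k = 1 + 45 + 210 + 210 + 45 + 1 = 512
Result = 512


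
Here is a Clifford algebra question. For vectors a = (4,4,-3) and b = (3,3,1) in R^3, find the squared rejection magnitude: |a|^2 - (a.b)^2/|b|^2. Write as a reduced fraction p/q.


|a|^2 = 4^2 + 4^2 + (-3)^2 = 41
|b|^2 = 3^2 + 3^2 + 1^2 = 19
a . b = 4*3 + 4*3 + (-3)*1 = 21
(a.b)^2 = 21^2 = 441
|rej|^2 = 41 - 441/19
= (779 - 441)/19
= 338/19
In lowest terms: 338/19


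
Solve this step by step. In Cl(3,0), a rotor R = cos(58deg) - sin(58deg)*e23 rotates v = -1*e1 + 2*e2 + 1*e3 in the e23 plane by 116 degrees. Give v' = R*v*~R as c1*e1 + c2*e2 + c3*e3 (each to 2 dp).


Rotor R = cos(58deg) - sin(58deg)*e23
Rotation angle theta = 2 * 58 = 116 degrees in the e23 plane (e2 -> e3).
The component perpendicular to the plane (e1) is invariant: v'_1 = v1 = -1.00
cos(116deg) = -0.4384, sin(116deg) = 0.8988
v'_2 = v2*cos(theta) - v3*sin(theta) = 2*(-0.4384) - 1*0.8988 = -1.78
v'_3 = v2*sin(theta) + v3*cos(theta) = 2*0.8988 + 1*(-0.4384) = 1.36
v' = -1.00*e1 - 1.78*e2 + 1.36*e3


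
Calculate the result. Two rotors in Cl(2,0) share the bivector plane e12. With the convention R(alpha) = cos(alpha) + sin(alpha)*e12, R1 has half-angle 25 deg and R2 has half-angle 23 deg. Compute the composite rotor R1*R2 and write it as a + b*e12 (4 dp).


Same-plane rotors commute and their half-angles add:
R1*R2 = cos(a1 + a2) + sin(a1 + a2)*e12.
a1 + a2 = 25 + 23 = 48 deg
cos(48 deg) = 0.6691
sin(48 deg) = 0.7431
R1*R2 = 0.6691 + 0.7431*e12


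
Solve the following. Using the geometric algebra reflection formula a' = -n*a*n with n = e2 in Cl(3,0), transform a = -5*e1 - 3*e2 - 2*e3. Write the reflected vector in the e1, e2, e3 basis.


Reflection formula: a' = -n*a*n, with n = e2 (unit vector, n^2 = 1).
For reflection through hyperplane perp to e2:
The component along e2 flips sign, others stay.
a = (-5, -3, -2)
a' = (-5, 3, -2)
a' = -5*e1 + 3*e2 - 2*e3


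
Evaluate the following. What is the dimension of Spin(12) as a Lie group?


Spin(n) double-covers SO(n); both have Lie algebra so(n) of dimension n(n-1)/2.
n = 12
n(n-1) = 12 * 11 = 132
dim Spin(12) = 132/2 = 66


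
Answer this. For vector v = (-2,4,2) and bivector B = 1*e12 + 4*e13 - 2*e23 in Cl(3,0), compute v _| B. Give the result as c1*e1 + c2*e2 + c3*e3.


Left contraction v _| B = <vB>_1 (grade-1 part of the geometric product vB).
Using e1_|e12 = e2, e2_|e12 = -e1, e1_|e13 = e3, e3_|e13 = -e1, e2_|e23 = e3, e3_|e23 = -e2:
e1 coeff: -v2*b12 - v3*b13 = -(4)*(1) - (2)*(4) = -12
e2 coeff: v1*b12 - v3*b23 = (-2)*(1) - (2)*(-2) = 2
e3 coeff: v1*b13 + v2*b23 = (-2)*(4) + (4)*(-2) = -16
v _| B = -12*e1 + 2*e2 - 16*e3


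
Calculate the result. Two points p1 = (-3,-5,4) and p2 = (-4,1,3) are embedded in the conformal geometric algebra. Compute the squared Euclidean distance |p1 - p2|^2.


p1 - p2 = (1, -6, 1)
|p1 - p2|^2 = 1^2 + (-6)^2 + 1^2
= 1 + 36 + 1
= 38


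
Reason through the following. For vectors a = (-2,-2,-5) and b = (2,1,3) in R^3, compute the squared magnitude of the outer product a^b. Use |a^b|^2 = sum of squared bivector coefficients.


a wedge b = (a1*b2 - a2*b1)*e12 + (a1*b3 - a3*b1)*e13 + (a2*b3 - a3*b2)*e23
e12 coeff: (-2)*1 - (-2)*2 = -2 - (-4) = 2
e13 coeff: (-2)*3 - (-5)*2 = -6 - (-10) = 4
e23 coeff: (-2)*3 - (-5)*1 = -6 - (-5) = -1
|a wedge b|^2 = 2^2 + 4^2 + (-1)^2
= 4 + 16 + 1
= 21


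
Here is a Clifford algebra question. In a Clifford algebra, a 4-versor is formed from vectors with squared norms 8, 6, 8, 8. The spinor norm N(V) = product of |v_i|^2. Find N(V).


Spinor norm N(V) = |v1|^2 * |v2|^2 * ... * |v4|^2
= 8 * 6 * 8 * 8
Running product: 8, 48, 384, 3072
N(V) = 3072


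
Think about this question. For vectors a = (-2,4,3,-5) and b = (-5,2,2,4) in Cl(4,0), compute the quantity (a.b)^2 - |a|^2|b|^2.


a . b = (-2)*(-5) + 4*2 + 3*2 + (-5)*4
= 10 + 8 + 6 + (-20) = 4
|a|^2 = (-2)^2 + 4^2 + 3^2 + (-5)^2 = 54
|b|^2 = (-5)^2 + 2^2 + 2^2 + 4^2 = 49
(a.b)^2 = 4^2 = 16
|a|^2 * |b|^2 = 54 * 49 = 2646
Result = 16 - 2646 = -2630


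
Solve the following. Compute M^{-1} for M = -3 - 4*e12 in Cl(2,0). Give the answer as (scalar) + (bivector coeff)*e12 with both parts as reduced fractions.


M = -3 - 4*e12, where e12^2 = -1.
Since M commutes with its reverse ~M = a - b*e12, M * ~M = a^2 - b^2*e12^2 = a^2 + b^2.
So M^{-1} = ~M / (a^2 + b^2) = (a - b*e12)/(a^2 + b^2).
a^2 + b^2 = 9 + 16 = 25
Scalar part = -3/25 = -3/25
Bivector coeff = 4/25 = 4/25
M^{-1} = -3/25 + 4/25*e12


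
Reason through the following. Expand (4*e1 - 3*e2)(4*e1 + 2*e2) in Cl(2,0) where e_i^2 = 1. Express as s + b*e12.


Expand: (4*e1 - 3*e2)(4*e1 + 2*e2)
= 4*4*e1e1 + 4*2*e1e2 + (-3)*4*e2e1 + (-3)*2*e2e2
Using e1^2 = e2^2 = 1, e2e1 = -e1e2:
Scalar part s = 4*4 + (-3)*2 = 16 + (-6) = 10
Bivector part b = 4*2 - (-3)*4 = 8 - (-12) = 20
uv = 10 + 20*e12


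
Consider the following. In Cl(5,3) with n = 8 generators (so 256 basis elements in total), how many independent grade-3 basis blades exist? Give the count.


Number of grade-k basis blades in Cl(p,q) with n = p + q is C(n, k).
n = 5 + 3 = 8
C(8, 3) = 8! / (3! * 5!)
= 40320 / (6 * 120)
= 56


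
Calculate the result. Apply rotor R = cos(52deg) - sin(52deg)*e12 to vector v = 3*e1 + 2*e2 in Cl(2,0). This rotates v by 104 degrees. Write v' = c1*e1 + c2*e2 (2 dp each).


Rotor R = cos(52deg) - sin(52deg)*e12
Rotation angle theta = 2 * 52 = 104 degrees
v' = R*v*~R rotates v by theta.
cos(104deg) = -0.2419, sin(104deg) = 0.9703
v'_1 = 3*cos(104deg) - 2*sin(104deg)
= 3*(-0.2419) - 2*0.9703
= -2.67
v'_2 = 3*sin(104deg) + 2*cos(104deg)
= 3*0.9703 + 2*(-0.2419)
= 2.43
v' = -2.67*e1 + 2.43*e2


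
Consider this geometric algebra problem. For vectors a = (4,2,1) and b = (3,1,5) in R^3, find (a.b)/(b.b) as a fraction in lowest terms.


Projection coefficient = (a . b) / (b . b)
a . b = 4*3 + 2*1 + 1*5
= 12 + 2 + 5 = 19
b . b = 3^2 + 1^2 + 5^2
= 9 + 1 + 25 = 35
Coefficient = 19/35
In lowest terms: 19/35


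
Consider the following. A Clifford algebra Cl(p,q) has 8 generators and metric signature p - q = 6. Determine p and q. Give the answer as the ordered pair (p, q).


We need p + q = 8 and p - q = 6.
Adding: 2p = 8 + 6 = 14, so p = 7.
Then q = 8 - 7 = 1.
(p, q) = (7, 1)


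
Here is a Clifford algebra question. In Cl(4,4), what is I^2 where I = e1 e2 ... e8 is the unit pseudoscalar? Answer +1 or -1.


The pseudoscalar I = e1...e_n (product of all n generators) of Cl(p,q) satisfies I^2 = (-1)^(q + n(n-1)/2).
p = 4, q = 4, n = p + q = 8
n(n-1)/2 = 8 * 7 / 2 = 28
Exponent = q + n(n-1)/2 = 4 + 28 = 32
I^2 = (-1)^32 = +1


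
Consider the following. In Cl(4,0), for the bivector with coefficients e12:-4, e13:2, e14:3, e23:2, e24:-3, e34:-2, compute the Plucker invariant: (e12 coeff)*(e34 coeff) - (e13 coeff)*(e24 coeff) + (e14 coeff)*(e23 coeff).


Plucker relation: af - be + cd
a*f = (-4)*(-2) = 8
b*e = 2*(-3) = -6
c*d = 3*2 = 6
af - be + cd = 8 - (-6) + 6
= 20


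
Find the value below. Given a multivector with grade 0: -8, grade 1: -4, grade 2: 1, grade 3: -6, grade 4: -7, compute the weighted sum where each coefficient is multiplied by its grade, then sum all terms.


Grade-weighted sum = sum of grade_k * coefficient_k
0*(-8) = 0
1*(-4) = -4
2*1 = 2
3*(-6) = -18
4*(-7) = -28
Total = 0 + (-4) + 2 + (-18) + (-28) = -48


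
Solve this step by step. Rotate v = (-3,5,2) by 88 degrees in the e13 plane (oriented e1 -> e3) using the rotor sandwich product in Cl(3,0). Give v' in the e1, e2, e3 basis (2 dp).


Rotor R = cos(44deg) - sin(44deg)*e13
Rotation angle theta = 2 * 44 = 88 degrees in the e13 plane (e1 -> e3).
The component perpendicular to the plane (e2) is invariant: v'_2 = v2 = 5.00
cos(88deg) = 0.0349, sin(88deg) = 0.9994
v'_1 = v1*cos(theta) - v3*sin(theta) = -3*0.0349 - 2*0.9994 = -2.10
v'_3 = v1*sin(theta) + v3*cos(theta) = -3*0.9994 + 2*0.0349 = -2.93
v' = -2.10*e1 + 5.00*e2 - 2.93*e3


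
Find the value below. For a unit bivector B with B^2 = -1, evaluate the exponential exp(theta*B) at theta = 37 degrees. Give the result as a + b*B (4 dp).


For a unit bivector B with B^2 = -1, the exponential series gives
e^(theta*B) = cos(theta) + sin(theta)*B (the GA analogue of Euler's formula).
theta = 37 degrees = 0.645772 rad
cos(37 deg) = 0.7986
sin(37 deg) = 0.6018
exp(theta*B) = 0.7986 + 0.6018*B


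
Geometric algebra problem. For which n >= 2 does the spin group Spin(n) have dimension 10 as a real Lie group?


dim Spin(n) = dim so(n) = n(n-1)/2.
Solve n(n-1)/2 = 10, i.e. n^2 - n - 20 = 0.
Discriminant = 1 + 8*10 = 81
n = (1 + sqrt(81))/2 = (1 + 9)/2 = 5


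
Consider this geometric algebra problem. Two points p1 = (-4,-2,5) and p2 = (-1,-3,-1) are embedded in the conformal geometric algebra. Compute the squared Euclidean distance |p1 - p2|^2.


p1 - p2 = (-3, 1, 6)
|p1 - p2|^2 = (-3)^2 + 1^2 + 6^2
= 9 + 1 + 36
= 46


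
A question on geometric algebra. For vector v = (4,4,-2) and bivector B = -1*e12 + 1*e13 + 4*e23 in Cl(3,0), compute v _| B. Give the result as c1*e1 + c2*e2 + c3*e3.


Left contraction v _| B = <vB>_1 (grade-1 part of the geometric product vB).
Using e1_|e12 = e2, e2_|e12 = -e1, e1_|e13 = e3, e3_|e13 = -e1, e2_|e23 = e3, e3_|e23 = -e2:
e1 coeff: -v2*b12 - v3*b13 = -(4)*(-1) - (-2)*(1) = 6
e2 coeff: v1*b12 - v3*b23 = (4)*(-1) - (-2)*(4) = 4
e3 coeff: v1*b13 + v2*b23 = (4)*(1) + (4)*(4) = 20
v _| B = 6*e1 + 4*e2 + 20*e3


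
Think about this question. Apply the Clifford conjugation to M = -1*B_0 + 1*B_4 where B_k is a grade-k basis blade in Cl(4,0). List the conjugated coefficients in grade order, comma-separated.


Clifford conjugate sign for grade k: (-1)^(k(k+1)/2)
Grade 0: (-1)^(0*1/2) = (-1)^0 = 1, coeff -1 -> -1
Grade 4: (-1)^(4*5/2) = (-1)^10 = 1, coeff 1 -> 1
Conjugated coefficients: -1, 1


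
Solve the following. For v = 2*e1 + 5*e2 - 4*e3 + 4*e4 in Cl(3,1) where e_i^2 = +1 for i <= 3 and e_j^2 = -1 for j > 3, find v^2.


v^2 = sum of c_i^2 * e_i^2
Positive signature terms (e_i^2 = +1): 2^2 + 5^2 + (-4)^2 = 45
Negative signature terms (e_j^2 = -1): 4^2 = 16
v^2 = 45 - 16 = 29


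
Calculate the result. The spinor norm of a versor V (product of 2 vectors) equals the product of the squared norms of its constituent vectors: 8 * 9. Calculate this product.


Spinor norm N(V) = |v1|^2 * |v2|^2 * ... * |v2|^2
= 8 * 9
Running product: 8, 72
N(V) = 72


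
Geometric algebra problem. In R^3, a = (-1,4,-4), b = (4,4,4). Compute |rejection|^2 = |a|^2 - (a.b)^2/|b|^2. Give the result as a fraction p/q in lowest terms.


|a|^2 = (-1)^2 + 4^2 + (-4)^2 = 33
|b|^2 = 4^2 + 4^2 + 4^2 = 48
a . b = (-1)*4 + 4*4 + (-4)*4 = -4
(a.b)^2 = (-4)^2 = 16
|rej|^2 = 33 - 16/48
= (1584 - 16)/48
= 1568/48
In lowest terms: 98/3


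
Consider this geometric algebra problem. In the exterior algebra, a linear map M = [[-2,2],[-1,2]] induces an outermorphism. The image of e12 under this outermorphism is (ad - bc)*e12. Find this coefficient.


The outermorphism of a linear map f sends e1^e2 to f(e1)^f(e2).
f(e1) = -2*e1 - 1*e2
f(e2) = 2*e1 + 2*e2
f(e1) ^ f(e2) = (-2*e1 - 1*e2) ^ (2*e1 + 2*e2)
= (-2)*2*e12 + (-1)*2*e21
= (-4 - (-2))*e12
= -2*e12
Coefficient = -2


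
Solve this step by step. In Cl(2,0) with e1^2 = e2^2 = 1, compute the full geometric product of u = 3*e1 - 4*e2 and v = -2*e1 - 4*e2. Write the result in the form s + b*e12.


Expand: (3*e1 - 4*e2)(-2*e1 - 4*e2)
= 3*(-2)*e1e1 + 3*(-4)*e1e2 + (-4)*(-2)*e2e1 + (-4)*(-4)*e2e2
Using e1^2 = e2^2 = 1, e2e1 = -e1e2:
Scalar part s = 3*(-2) + (-4)*(-4) = -6 + 16 = 10
Bivector part b = 3*(-4) - (-4)*(-2) = -12 - 8 = -20
uv = 10 - 20*e12


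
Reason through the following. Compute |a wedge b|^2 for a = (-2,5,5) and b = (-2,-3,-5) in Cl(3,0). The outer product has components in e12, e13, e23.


a wedge b = (a1*b2 - a2*b1)*e12 + (a1*b3 - a3*b1)*e13 + (a2*b3 - a3*b2)*e23
e12 coeff: (-2)*(-3) - 5*(-2) = 6 - (-10) = 16
e13 coeff: (-2)*(-5) - 5*(-2) = 10 - (-10) = 20
e23 coeff: 5*(-5) - 5*(-3) = -25 - (-15) = -10
|a wedge b|^2 = 16^2 + 20^2 + (-10)^2
= 256 + 400 + 100
= 756


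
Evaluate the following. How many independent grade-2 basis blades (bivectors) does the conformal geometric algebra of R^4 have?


The conformal model of R^4 uses Cl(5,1) with m = 4 + 2 = 6 generators.
Number of grade-2 blades = C(m, 2) = C(6, 2)
= 6*5/2 = 15


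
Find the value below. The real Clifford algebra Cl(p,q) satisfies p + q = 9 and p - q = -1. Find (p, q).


We need p + q = 9 and p - q = -1.
Adding: 2p = 9 + (-1) = 8, so p = 4.
Then q = 9 - 4 = 5.
(p, q) = (4, 5)


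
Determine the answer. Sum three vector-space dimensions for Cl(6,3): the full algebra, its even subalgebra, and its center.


n = 6 + 3 = 9
Total dim = 2^9 = 512
Even subalgebra dim = 2^8 = 256
n is odd, so center dim = 2
Sum = 512 + 256 + 2 = 770


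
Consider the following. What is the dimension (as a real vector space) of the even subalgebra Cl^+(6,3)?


Even subalgebra dimension = 2^(n-1)
n = 6 + 3 = 9
2^(9 - 1) = 2^8 = 256
Verification: sum of C(9,k) for even k = 1 + 36 + 126 + 84 + 9 = 256
Result = 256


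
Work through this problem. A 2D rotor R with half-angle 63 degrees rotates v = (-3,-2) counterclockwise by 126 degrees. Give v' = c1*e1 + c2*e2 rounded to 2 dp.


Rotor R = cos(63deg) - sin(63deg)*e12
Rotation angle theta = 2 * 63 = 126 degrees
v' = R*v*~R rotates v by theta.
cos(126deg) = -0.5878, sin(126deg) = 0.8090
v'_1 = -3*cos(126deg) - (-2)*sin(126deg)
= -3*(-0.5878) - (-2)*0.8090
= 3.38
v'_2 = -3*sin(126deg) + (-2)*cos(126deg)
= -3*0.8090 + (-2)*(-0.5878)
= -1.25
v' = 3.38*e1 - 1.25*e2


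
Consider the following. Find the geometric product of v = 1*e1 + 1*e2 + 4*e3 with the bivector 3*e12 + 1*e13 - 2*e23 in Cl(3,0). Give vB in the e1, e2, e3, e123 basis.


vB has grade-1 (vector) and grade-3 (trivector) parts: vB = (v _| B) + (v ^ B).
Vector part <vB>_1:
  e1: -v2*b12 - v3*b13 = -(1)*(3) - (4)*(1) = -7
  e2: v1*b12 - v3*b23 = (1)*(3) - (4)*(-2) = 11
  e3: v1*b13 + v2*b23 = (1)*(1) + (1)*(-2) = -1
Trivector part <vB>_3:
  e123: v1*b23 - v2*b13 + v3*b12 = (1)*(-2) - (1)*(1) + (4)*(3) = 9
vB = -7*e1 + 11*e2 - 1*e3 + 9*e123


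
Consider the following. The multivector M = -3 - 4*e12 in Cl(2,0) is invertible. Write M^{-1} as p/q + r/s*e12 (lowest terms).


M = -3 - 4*e12, where e12^2 = -1.
Since M commutes with its reverse ~M = a - b*e12, M * ~M = a^2 - b^2*e12^2 = a^2 + b^2.
So M^{-1} = ~M / (a^2 + b^2) = (a - b*e12)/(a^2 + b^2).
a^2 + b^2 = 9 + 16 = 25
Scalar part = -3/25 = -3/25
Bivector coeff = 4/25 = 4/25
M^{-1} = -3/25 + 4/25*e12


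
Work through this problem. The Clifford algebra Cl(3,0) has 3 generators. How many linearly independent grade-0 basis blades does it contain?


Number of grade-k basis blades in Cl(p,q) with n = p + q is C(n, k).
n = 3 + 0 = 3
C(3, 0) = 3! / (0! * 3!)
= 6 / (1 * 6)
= 1


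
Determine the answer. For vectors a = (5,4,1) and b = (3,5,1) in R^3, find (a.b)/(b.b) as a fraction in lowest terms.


Projection coefficient = (a . b) / (b . b)
a . b = 5*3 + 4*5 + 1*1
= 15 + 20 + 1 = 36
b . b = 3^2 + 5^2 + 1^2
= 9 + 25 + 1 = 35
Coefficient = 36/35
In lowest terms: 36/35


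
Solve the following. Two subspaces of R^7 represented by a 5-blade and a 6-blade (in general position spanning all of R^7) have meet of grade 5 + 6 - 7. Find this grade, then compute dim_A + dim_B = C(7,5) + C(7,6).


Meet grade = grade(A) + grade(B) - n
= 5 + 6 - 7 = 4
C(7,5) = 21
C(7,6) = 7
dim_A + dim_B = 21 + 7 = 28


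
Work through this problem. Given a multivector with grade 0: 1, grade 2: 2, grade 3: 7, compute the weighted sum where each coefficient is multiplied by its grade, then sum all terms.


Grade-weighted sum = sum of grade_k * coefficient_k
0*1 = 0
2*2 = 4
3*7 = 21
Total = 0 + 4 + 21 = 25


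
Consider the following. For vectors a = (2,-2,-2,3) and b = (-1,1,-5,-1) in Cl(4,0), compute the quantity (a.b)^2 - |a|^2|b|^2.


a . b = 2*(-1) + (-2)*1 + (-2)*(-5) + 3*(-1)
= -2 + (-2) + 10 + (-3) = 3
|a|^2 = 2^2 + (-2)^2 + (-2)^2 + 3^2 = 21
|b|^2 = (-1)^2 + 1^2 + (-5)^2 + (-1)^2 = 28
(a.b)^2 = 3^2 = 9
|a|^2 * |b|^2 = 21 * 28 = 588
Result = 9 - 588 = -579


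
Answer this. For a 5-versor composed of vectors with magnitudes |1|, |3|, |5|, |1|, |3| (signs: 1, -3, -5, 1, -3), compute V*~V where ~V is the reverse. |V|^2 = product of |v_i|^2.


Each vector v_i has |v_i|^2 = s_i^2
Squared scales: 1^2 = 1, (-3)^2 = 9, (-5)^2 = 25, 1^2 = 1, (-3)^2 = 9
|V|^2 = 1 * 9 * 25 * 1 * 9
= 2025


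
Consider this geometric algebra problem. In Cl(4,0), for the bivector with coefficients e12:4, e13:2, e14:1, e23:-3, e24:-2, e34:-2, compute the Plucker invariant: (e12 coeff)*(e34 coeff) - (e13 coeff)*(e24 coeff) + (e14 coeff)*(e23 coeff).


Plucker relation: af - be + cd
a*f = 4*(-2) = -8
b*e = 2*(-2) = -4
c*d = 1*(-3) = -3
af - be + cd = -8 - (-4) + (-3)
= -7


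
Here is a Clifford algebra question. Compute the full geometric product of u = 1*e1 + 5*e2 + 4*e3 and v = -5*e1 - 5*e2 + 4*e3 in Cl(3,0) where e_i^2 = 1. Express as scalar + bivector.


In Cl(3,0): e_i^2 = 1, e_ie_j = -e_je_i for i != j.
Scalar part = u . v = 1*(-5) + 5*(-5) + 4*4
= -5 + (-25) + 16 = -14
e12 coeff = 1*(-5) - 5*(-5) = -5 - (-25) = 20
e13 coeff = 1*4 - 4*(-5) = 4 - (-20) = 24
e23 coeff = 5*4 - 4*(-5) = 20 - (-20) = 40
uv = -14 + 20*e12 + 24*e13 + 40*e23


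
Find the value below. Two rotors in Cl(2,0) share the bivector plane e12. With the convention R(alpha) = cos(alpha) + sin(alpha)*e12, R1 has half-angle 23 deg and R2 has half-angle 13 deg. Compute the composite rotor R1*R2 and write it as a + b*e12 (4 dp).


Same-plane rotors commute and their half-angles add:
R1*R2 = cos(a1 + a2) + sin(a1 + a2)*e12.
a1 + a2 = 23 + 13 = 36 deg
cos(36 deg) = 0.8090
sin(36 deg) = 0.5878
R1*R2 = 0.8090 + 0.5878*e12


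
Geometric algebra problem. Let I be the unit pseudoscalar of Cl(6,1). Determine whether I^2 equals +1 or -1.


The pseudoscalar I = e1...e_n (product of all n generators) of Cl(p,q) satisfies I^2 = (-1)^(q + n(n-1)/2).
p = 6, q = 1, n = p + q = 7
n(n-1)/2 = 7 * 6 / 2 = 21
Exponent = q + n(n-1)/2 = 1 + 21 = 22
I^2 = (-1)^22 = +1


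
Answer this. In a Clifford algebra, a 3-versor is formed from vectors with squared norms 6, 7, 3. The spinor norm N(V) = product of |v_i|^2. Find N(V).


Spinor norm N(V) = |v1|^2 * |v2|^2 * ... * |v3|^2
= 6 * 7 * 3
Running product: 6, 42, 126
N(V) = 126


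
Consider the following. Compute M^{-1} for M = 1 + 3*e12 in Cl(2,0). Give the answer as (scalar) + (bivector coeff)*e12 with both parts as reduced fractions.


M = 1 + 3*e12, where e12^2 = -1.
Since M commutes with its reverse ~M = a - b*e12, M * ~M = a^2 - b^2*e12^2 = a^2 + b^2.
So M^{-1} = ~M / (a^2 + b^2) = (a - b*e12)/(a^2 + b^2).
a^2 + b^2 = 1 + 9 = 10
Scalar part = 1/10 = 1/10
Bivector coeff = -3/10 = -3/10
M^{-1} = 1/10 - 3/10*e12


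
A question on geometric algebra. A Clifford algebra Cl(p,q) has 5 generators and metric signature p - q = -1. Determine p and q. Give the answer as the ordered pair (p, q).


We need p + q = 5 and p - q = -1.
Adding: 2p = 5 + (-1) = 4, so p = 2.
Then q = 5 - 2 = 3.
(p, q) = (2, 3)


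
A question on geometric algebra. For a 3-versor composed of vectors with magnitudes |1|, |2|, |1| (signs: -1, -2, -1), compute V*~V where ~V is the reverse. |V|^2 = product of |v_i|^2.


Each vector v_i has |v_i|^2 = s_i^2
Squared scales: (-1)^2 = 1, (-2)^2 = 4, (-1)^2 = 1
|V|^2 = 1 * 4 * 1
= 4


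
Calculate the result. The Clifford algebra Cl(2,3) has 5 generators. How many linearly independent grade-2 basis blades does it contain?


Number of grade-k basis blades in Cl(p,q) with n = p + q is C(n, k).
n = 2 + 3 = 5
C(5, 2) = 5! / (2! * 3!)
= 120 / (2 * 6)
= 10


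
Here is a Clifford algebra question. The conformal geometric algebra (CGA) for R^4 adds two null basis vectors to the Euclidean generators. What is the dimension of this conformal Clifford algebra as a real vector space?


The conformal model of R^4 uses Cl(5,1): the 4 Euclidean generators plus two extra orthogonal generators e+ (e+^2 = +1) and e- (e-^2 = -1), from which the null vectors e0, einf are built.
Number of generators m = 4 + 2 = 6.
dim Cl(p,q) = 2^m = 2^6 = 64


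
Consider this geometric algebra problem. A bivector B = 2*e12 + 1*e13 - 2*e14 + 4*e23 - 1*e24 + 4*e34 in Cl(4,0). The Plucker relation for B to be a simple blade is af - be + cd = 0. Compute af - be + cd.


Plucker relation: af - be + cd
a*f = 2*4 = 8
b*e = 1*(-1) = -1
c*d = (-2)*4 = -8
af - be + cd = 8 - (-1) + (-8)
= 1


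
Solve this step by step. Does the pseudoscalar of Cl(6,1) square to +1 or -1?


The pseudoscalar I = e1...e_n (product of all n generators) of Cl(p,q) satisfies I^2 = (-1)^(q + n(n-1)/2).
p = 6, q = 1, n = p + q = 7
n(n-1)/2 = 7 * 6 / 2 = 21
Exponent = q + n(n-1)/2 = 1 + 21 = 22
I^2 = (-1)^22 = +1


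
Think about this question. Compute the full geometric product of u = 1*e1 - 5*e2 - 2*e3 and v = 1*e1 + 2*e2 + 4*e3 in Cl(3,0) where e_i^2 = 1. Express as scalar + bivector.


In Cl(3,0): e_i^2 = 1, e_ie_j = -e_je_i for i != j.
Scalar part = u . v = 1*1 + (-5)*2 + (-2)*4
= 1 + (-10) + (-8) = -17
e12 coeff = 1*2 - (-5)*1 = 2 - (-5) = 7
e13 coeff = 1*4 - (-2)*1 = 4 - (-2) = 6
e23 coeff = (-5)*4 - (-2)*2 = -20 - (-4) = -16
uv = -17 + 7*e12 + 6*e13 - 16*e23


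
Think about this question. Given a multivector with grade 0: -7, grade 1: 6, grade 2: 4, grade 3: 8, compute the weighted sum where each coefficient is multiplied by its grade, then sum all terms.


Grade-weighted sum = sum of grade_k * coefficient_k
0*(-7) = 0
1*6 = 6
2*4 = 8
3*8 = 24
Total = 0 + 6 + 8 + 24 = 38


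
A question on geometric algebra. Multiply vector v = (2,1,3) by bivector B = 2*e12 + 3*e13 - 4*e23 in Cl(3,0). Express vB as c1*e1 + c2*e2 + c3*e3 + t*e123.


vB has grade-1 (vector) and grade-3 (trivector) parts: vB = (v _| B) + (v ^ B).
Vector part <vB>_1:
  e1: -v2*b12 - v3*b13 = -(1)*(2) - (3)*(3) = -11
  e2: v1*b12 - v3*b23 = (2)*(2) - (3)*(-4) = 16
  e3: v1*b13 + v2*b23 = (2)*(3) + (1)*(-4) = 2
Trivector part <vB>_3:
  e123: v1*b23 - v2*b13 + v3*b12 = (2)*(-4) - (1)*(3) + (3)*(2) = -5
vB = -11*e1 + 16*e2 + 2*e3 - 5*e123


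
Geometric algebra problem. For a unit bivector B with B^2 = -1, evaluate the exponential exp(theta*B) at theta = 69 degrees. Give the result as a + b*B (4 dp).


For a unit bivector B with B^2 = -1, the exponential series gives
e^(theta*B) = cos(theta) + sin(theta)*B (the GA analogue of Euler's formula).
theta = 69 degrees = 1.204277 rad
cos(69 deg) = 0.3584
sin(69 deg) = 0.9336
exp(theta*B) = 0.3584 + 0.9336*B


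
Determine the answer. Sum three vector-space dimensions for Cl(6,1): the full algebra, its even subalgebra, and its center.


n = 6 + 1 = 7
Total dim = 2^7 = 128
Even subalgebra dim = 2^6 = 64
n is odd, so center dim = 2
Sum = 128 + 64 + 2 = 194


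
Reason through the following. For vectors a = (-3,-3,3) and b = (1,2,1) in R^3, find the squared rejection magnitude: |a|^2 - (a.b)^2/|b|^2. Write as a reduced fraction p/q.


|a|^2 = (-3)^2 + (-3)^2 + 3^2 = 27
|b|^2 = 1^2 + 2^2 + 1^2 = 6
a . b = (-3)*1 + (-3)*2 + 3*1 = -6
(a.b)^2 = (-6)^2 = 36
|rej|^2 = 27 - 36/6
= (162 - 36)/6
= 126/6
In lowest terms: 21/1


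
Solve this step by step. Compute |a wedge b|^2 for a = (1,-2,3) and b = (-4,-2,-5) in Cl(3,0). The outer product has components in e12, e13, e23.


a wedge b = (a1*b2 - a2*b1)*e12 + (a1*b3 - a3*b1)*e13 + (a2*b3 - a3*b2)*e23
e12 coeff: 1*(-2) - (-2)*(-4) = -2 - 8 = -10
e13 coeff: 1*(-5) - 3*(-4) = -5 - (-12) = 7
e23 coeff: (-2)*(-5) - 3*(-2) = 10 - (-6) = 16
|a wedge b|^2 = (-10)^2 + 7^2 + 16^2
= 100 + 49 + 256
= 405


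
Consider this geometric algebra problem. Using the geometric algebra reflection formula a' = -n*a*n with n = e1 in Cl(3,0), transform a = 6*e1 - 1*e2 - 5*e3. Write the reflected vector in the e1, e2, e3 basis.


Reflection formula: a' = -n*a*n, with n = e1 (unit vector, n^2 = 1).
For reflection through hyperplane perp to e1:
The component along e1 flips sign, others stay.
a = (6, -1, -5)
a' = (-6, -1, -5)
a' = -6*e1 - 1*e2 - 5*e3


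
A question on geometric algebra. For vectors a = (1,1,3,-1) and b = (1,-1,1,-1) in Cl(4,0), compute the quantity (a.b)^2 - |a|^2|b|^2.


a . b = 1*1 + 1*(-1) + 3*1 + (-1)*(-1)
= 1 + (-1) + 3 + 1 = 4
|a|^2 = 1^2 + 1^2 + 3^2 + (-1)^2 = 12
|b|^2 = 1^2 + (-1)^2 + 1^2 + (-1)^2 = 4
(a.b)^2 = 4^2 = 16
|a|^2 * |b|^2 = 12 * 4 = 48
Result = 16 - 48 = -32


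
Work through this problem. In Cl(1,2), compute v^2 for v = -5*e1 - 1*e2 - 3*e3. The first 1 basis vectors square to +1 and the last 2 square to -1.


v^2 = sum of c_i^2 * e_i^2
Positive signature terms (e_i^2 = +1): (-5)^2 = 25
Negative signature terms (e_j^2 = -1): (-1)^2 + (-3)^2 = 10
v^2 = 25 - 10 = 15


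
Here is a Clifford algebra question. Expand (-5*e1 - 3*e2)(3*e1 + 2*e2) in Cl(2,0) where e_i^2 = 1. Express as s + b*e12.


Expand: (-5*e1 - 3*e2)(3*e1 + 2*e2)
= (-5)*3*e1e1 + (-5)*2*e1e2 + (-3)*3*e2e1 + (-3)*2*e2e2
Using e1^2 = e2^2 = 1, e2e1 = -e1e2:
Scalar part s = (-5)*3 + (-3)*2 = -15 + (-6) = -21
Bivector part b = (-5)*2 - (-3)*3 = -10 - (-9) = -1
uv = -21 - 1*e12


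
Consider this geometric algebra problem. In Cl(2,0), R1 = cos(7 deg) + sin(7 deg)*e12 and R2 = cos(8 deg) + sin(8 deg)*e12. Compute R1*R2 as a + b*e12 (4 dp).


Same-plane rotors commute and their half-angles add:
R1*R2 = cos(a1 + a2) + sin(a1 + a2)*e12.
a1 + a2 = 7 + 8 = 15 deg
cos(15 deg) = 0.9659
sin(15 deg) = 0.2588
R1*R2 = 0.9659 + 0.2588*e12


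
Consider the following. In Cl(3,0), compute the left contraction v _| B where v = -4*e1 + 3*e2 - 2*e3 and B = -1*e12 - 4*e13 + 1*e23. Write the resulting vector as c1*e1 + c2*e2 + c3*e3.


Left contraction v _| B = <vB>_1 (grade-1 part of the geometric product vB).
Using e1_|e12 = e2, e2_|e12 = -e1, e1_|e13 = e3, e3_|e13 = -e1, e2_|e23 = e3, e3_|e23 = -e2:
e1 coeff: -v2*b12 - v3*b13 = -(3)*(-1) - (-2)*(-4) = -5
e2 coeff: v1*b12 - v3*b23 = (-4)*(-1) - (-2)*(1) = 6
e3 coeff: v1*b13 + v2*b23 = (-4)*(-4) + (3)*(1) = 19
v _| B = -5*e1 + 6*e2 + 19*e3


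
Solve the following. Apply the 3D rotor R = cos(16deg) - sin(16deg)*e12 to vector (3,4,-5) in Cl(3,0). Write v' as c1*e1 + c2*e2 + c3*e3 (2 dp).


Rotor R = cos(16deg) - sin(16deg)*e12
Rotation angle theta = 2 * 16 = 32 degrees in the e12 plane (e1 -> e2).
The component perpendicular to the plane (e3) is invariant: v'_3 = v3 = -5.00
cos(32deg) = 0.8480, sin(32deg) = 0.5299
v'_1 = v1*cos(theta) - v2*sin(theta) = 3*0.8480 - 4*0.5299 = 0.42
v'_2 = v1*sin(theta) + v2*cos(theta) = 3*0.5299 + 4*0.8480 = 4.98
v' = 0.42*e1 + 4.98*e2 - 5.00*e3


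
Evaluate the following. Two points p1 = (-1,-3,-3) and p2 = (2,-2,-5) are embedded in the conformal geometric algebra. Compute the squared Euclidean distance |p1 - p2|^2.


p1 - p2 = (-3, -1, 2)
|p1 - p2|^2 = (-3)^2 + (-1)^2 + 2^2
= 9 + 1 + 4
= 14


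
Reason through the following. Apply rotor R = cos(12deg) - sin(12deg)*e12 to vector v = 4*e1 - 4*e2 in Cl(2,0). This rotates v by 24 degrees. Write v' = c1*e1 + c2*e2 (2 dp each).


Rotor R = cos(12deg) - sin(12deg)*e12
Rotation angle theta = 2 * 12 = 24 degrees
v' = R*v*~R rotates v by theta.
cos(24deg) = 0.9135, sin(24deg) = 0.4067
v'_1 = 4*cos(24deg) - (-4)*sin(24deg)
= 4*0.9135 - (-4)*0.4067
= 5.28
v'_2 = 4*sin(24deg) + (-4)*cos(24deg)
= 4*0.4067 + (-4)*0.9135
= -2.03
v' = 5.28*e1 - 2.03*e2
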